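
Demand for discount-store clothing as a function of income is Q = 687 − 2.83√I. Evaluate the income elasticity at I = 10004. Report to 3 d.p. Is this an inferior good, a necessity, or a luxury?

-0.350 (inferior good)

At I = 10004: Q = 403.943.
dQ/dI = -2.83/(2√I) = -0.0141472 at this income.
η = (dQ/dI)·(I/Q) = -0.0141472 × (10004/403.943) = -0.350.
Since η < 0, the good is an inferior good.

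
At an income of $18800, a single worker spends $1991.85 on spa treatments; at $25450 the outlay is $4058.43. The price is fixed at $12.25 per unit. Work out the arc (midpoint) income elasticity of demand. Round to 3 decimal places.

With a constant price, Q₁ = 1991.85/12.25 = 162.600 and Q₂ = 4058.43/12.25 = 331.300 (equivalently, work directly with expenditure since P cancels).
Midpoint %ΔQ = (4058.43 − 1991.85)/3025.14 = 0.68314; midpoint %ΔI = (25450 − 18800)/22125 = 0.30056.
η = 0.68314 / 0.30056 = 2.273.

2.273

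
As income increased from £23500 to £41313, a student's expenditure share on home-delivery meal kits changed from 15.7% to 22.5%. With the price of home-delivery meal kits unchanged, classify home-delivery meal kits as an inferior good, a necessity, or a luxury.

luxury

The budget share rises as income rises, so η > 1.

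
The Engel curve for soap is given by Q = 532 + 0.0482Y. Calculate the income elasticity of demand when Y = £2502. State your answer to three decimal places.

At Y = 2502: Q = 652.596.
dQ/dY = 0.0482.
η = (dQ/dY)·(Y/Q) = 0.0482 × (2502/652.596) = 0.185.

0.185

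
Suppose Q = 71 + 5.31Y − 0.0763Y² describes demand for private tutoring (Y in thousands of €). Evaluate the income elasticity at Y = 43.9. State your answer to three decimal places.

-0.388

At Y = 43.9: Q = 157.0629.
dQ/dY = 5.31 − 0.1526Y = -1.38914.
η = (dQ/dY)·(Y/Q) = -1.38914 × (43.9/157.0629) = -0.388.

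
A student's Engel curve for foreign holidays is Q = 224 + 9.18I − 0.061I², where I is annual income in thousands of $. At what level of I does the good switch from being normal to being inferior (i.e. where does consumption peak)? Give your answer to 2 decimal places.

dQ/dI = 9.18 − 0.122I.
The good is inferior where dQ/dI < 0. Setting dQ/dI = 0 gives I = 9.18 / 0.122 = 75.25.

75.25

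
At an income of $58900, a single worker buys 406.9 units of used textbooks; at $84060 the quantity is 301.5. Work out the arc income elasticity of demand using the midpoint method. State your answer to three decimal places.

ΔQ = 301.5 − 406.9 = -105.4; midpoint Q̄ = (406.9 + 301.5)/2 = 354.2.
ΔI = 84060 − 58900 = 25160; midpoint Ī = (58900 + 84060)/2 = 71480.
η = (ΔQ/Q̄) ÷ (ΔI/Ī) = (-105.4/354.2) ÷ (25160/71480) = -0.845.

-0.845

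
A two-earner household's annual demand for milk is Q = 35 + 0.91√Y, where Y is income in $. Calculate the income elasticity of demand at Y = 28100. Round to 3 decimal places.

0.407

At Y = 28100: Q = 187.544.
dQ/dY = 0.91/(2√Y) = 0.0027143 at this income.
η = (dQ/dY)·(Y/Q) = 0.0027143 × (28100/187.544) = 0.407.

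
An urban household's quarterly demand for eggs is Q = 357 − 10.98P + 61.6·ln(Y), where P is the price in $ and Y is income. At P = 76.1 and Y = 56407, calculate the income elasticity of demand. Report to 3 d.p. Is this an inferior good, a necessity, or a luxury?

At P = 76.1, Y = 56407: Q = 195.347.
Holding P constant, ∂Q/∂Y = 61.6/Y = 0.00109206.
η_Y = (∂Q/∂Y)·(Y/Q) = 0.00109206 × (56407/195.347) = 0.315.
Since 0 < η < 1, this is a necessity.

0.315 (necessity)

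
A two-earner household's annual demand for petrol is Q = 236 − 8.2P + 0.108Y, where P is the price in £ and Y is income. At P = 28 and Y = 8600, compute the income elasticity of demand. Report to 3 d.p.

0.993

At P = 28, Y = 8600: Q = 935.200.
Holding P constant, ∂Q/∂Y = 0.108.
η_Y = (∂Q/∂Y)·(Y/Q) = 0.108 × (8600/935.200) = 0.993.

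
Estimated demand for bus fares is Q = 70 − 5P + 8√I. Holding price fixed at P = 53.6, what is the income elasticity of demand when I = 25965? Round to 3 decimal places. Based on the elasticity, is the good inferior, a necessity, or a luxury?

At P = 53.6, I = 25965: Q = 1091.093.
Holding P constant, ∂Q/∂I = 8/(2√I) = 0.0248237.
η_I = (∂Q/∂I)·(I/Q) = 0.0248237 × (25965/1091.093) = 0.591.
Since 0 < η < 1, this is a necessity.

0.591 (necessity)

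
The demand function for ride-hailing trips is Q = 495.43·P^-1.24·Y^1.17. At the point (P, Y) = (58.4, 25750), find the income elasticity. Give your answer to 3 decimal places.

For a multiplicative demand Q = A·P^α·Y^β, the income elasticity is β everywhere.
Here β = 1.17, so η = 1.170.

1.170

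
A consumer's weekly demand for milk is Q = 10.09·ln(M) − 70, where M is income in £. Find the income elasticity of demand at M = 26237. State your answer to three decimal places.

0.309

At M = 26237: Q = 32.665.
dQ/dM = 10.09/M = 0.000384571 at this income.
η = (dQ/dM)·(M/Q) = 0.000384571 × (26237/32.665) = 0.309.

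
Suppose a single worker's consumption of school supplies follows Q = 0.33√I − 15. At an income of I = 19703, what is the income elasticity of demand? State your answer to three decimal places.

At I = 19703: Q = 31.321.
dQ/dI = 0.33/(2√I) = 0.00117549 at this income.
η = (dQ/dI)·(I/Q) = 0.00117549 × (19703/31.321) = 0.739.

0.739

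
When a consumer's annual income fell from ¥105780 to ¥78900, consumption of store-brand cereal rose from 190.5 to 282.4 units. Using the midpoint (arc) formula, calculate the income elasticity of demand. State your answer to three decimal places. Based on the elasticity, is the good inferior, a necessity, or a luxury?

-1.335 (inferior good)

ΔQ = 282.4 − 190.5 = 91.9; midpoint Q̄ = (190.5 + 282.4)/2 = 236.45.
ΔI = 78900 − 105780 = -26880; midpoint Ī = (105780 + 78900)/2 = 92340.
η = (ΔQ/Q̄) ÷ (ΔI/Ī) = (91.9/236.45) ÷ (-26880/92340) = -1.335.
η < 0 ⇒ inferior good.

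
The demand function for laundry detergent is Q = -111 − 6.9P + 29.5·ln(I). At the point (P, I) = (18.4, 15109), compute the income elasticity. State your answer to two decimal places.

At P = 18.4, I = 15109: Q = 45.920.
Holding P constant, ∂Q/∂I = 29.5/I = 0.00195248.
η_I = (∂Q/∂I)·(I/Q) = 0.00195248 × (15109/45.920) = 0.64.

0.64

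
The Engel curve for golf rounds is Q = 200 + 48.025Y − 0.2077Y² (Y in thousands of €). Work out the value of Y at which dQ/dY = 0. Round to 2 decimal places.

115.61

dQ/dY = 48.025 − 0.4154Y.
The good is inferior where dQ/dY < 0. Setting dQ/dY = 0 gives Y = 48.025 / 0.4154 = 115.61.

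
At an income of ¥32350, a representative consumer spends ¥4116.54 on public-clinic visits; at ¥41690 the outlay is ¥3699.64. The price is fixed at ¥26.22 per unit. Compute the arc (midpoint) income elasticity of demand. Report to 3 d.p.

-0.423

With a constant price, Q₁ = 4116.54/26.22 = 157.000 and Q₂ = 3699.64/26.22 = 141.100 (equivalently, work directly with expenditure since P cancels).
Midpoint %ΔQ = (3699.64 − 4116.54)/3908.09 = -0.10668; midpoint %ΔI = (41690 − 32350)/37020 = 0.25230.
η = -0.10668 / 0.25230 = -0.423.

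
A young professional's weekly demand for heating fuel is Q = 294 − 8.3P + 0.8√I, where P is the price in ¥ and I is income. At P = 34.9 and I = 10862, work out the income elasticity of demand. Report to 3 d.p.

0.475

At P = 34.9, I = 10862: Q = 87.707.
Holding P constant, ∂Q/∂I = 0.8/(2√I) = 0.003838.
η_I = (∂Q/∂I)·(I/Q) = 0.003838 × (10862/87.707) = 0.475.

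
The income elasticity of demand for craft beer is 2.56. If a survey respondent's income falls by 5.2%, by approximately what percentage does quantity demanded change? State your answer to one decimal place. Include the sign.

%ΔQ ≈ η × %ΔI = 2.56 × (-5.2%) = -13.3%.

-13.3%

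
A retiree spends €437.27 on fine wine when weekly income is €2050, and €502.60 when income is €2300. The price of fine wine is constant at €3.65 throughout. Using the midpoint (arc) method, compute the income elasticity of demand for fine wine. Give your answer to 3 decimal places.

With a constant price, Q₁ = 437.27/3.65 = 119.800 and Q₂ = 502.60/3.65 = 137.699 (equivalently, work directly with expenditure since P cancels).
Midpoint %ΔQ = (502.60 − 437.27)/469.94 = 0.13902; midpoint %ΔI = (2300 − 2050)/2175 = 0.11494.
η = 0.13902 / 0.11494 = 1.209.

1.209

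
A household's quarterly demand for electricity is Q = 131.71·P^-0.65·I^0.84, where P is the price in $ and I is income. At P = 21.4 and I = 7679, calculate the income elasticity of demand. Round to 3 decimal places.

For a multiplicative demand Q = A·P^α·I^β, the income elasticity is β everywhere.
Here β = 0.84, so η = 0.840.

0.840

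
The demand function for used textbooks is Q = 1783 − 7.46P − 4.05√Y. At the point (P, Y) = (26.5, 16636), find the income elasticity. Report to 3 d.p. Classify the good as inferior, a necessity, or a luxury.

At P = 26.5, Y = 16636: Q = 1062.938.
Holding P constant, ∂Q/∂Y = -4.05/(2√Y) = -0.0157.
η_Y = (∂Q/∂Y)·(Y/Q) = -0.0157 × (16636/1062.938) = -0.246.
Since η < 0, this is an inferior good.

-0.246 (inferior good)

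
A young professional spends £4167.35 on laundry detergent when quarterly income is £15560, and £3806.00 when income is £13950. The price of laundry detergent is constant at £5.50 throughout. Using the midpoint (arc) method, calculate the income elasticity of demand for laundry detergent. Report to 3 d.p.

0.831

With a constant price, Q₁ = 4167.35/5.50 = 757.700 and Q₂ = 3806.00/5.50 = 692.000 (equivalently, work directly with expenditure since P cancels).
Midpoint %ΔQ = (3806.00 − 4167.35)/3986.68 = -0.09064; midpoint %ΔI = (13950 − 15560)/14755 = -0.10912.
η = -0.09064 / -0.10912 = 0.831.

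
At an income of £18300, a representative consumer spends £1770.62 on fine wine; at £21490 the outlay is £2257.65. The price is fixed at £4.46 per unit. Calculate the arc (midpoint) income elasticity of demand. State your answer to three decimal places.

With a constant price, Q₁ = 1770.62/4.46 = 397.000 and Q₂ = 2257.65/4.46 = 506.200 (equivalently, work directly with expenditure since P cancels).
Midpoint %ΔQ = (2257.65 − 1770.62)/2014.14 = 0.24181; midpoint %ΔI = (21490 − 18300)/19895 = 0.16034.
η = 0.24181 / 0.16034 = 1.508.

1.508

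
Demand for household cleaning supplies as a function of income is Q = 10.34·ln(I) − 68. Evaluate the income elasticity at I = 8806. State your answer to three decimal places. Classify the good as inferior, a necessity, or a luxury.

0.399 (necessity)

At I = 8806: Q = 25.920.
dQ/dI = 10.34/I = 0.0011742 at this income.
η = (dQ/dI)·(I/Q) = 0.0011742 × (8806/25.920) = 0.399.
Since 0 < η < 1, the good is a necessity.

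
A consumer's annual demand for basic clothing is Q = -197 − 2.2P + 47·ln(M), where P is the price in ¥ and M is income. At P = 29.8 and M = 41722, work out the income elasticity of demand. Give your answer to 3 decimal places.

0.198

At P = 29.8, M = 41722: Q = 237.463.
Holding P constant, ∂Q/∂M = 47/M = 0.0011265.
η_M = (∂Q/∂M)·(M/Q) = 0.0011265 × (41722/237.463) = 0.198.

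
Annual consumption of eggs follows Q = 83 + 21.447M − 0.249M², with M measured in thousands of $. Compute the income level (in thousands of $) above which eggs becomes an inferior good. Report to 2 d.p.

43.07

dQ/dM = 21.447 − 0.498M.
The good is inferior where dQ/dM < 0. Setting dQ/dM = 0 gives M = 21.447 / 0.498 = 43.07.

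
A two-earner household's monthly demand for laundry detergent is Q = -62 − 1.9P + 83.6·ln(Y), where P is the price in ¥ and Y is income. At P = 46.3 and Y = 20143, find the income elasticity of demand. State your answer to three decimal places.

At P = 46.3, Y = 20143: Q = 678.557.
Holding P constant, ∂Q/∂Y = 83.6/Y = 0.00415033.
η_Y = (∂Q/∂Y)·(Y/Q) = 0.00415033 × (20143/678.557) = 0.123.

0.123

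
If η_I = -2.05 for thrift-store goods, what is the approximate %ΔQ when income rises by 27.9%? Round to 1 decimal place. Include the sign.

%ΔQ ≈ η × %ΔI = -2.05 × 27.9% = -57.2%.

-57.2%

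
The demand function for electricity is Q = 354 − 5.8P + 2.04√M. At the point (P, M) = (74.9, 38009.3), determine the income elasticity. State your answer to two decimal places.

At P = 74.9, M = 38009.3: Q = 317.298.
Holding P constant, ∂Q/∂M = 2.04/(2√M) = 0.00523185.
η_M = (∂Q/∂M)·(M/Q) = 0.00523185 × (38009.3/317.298) = 0.63.

0.63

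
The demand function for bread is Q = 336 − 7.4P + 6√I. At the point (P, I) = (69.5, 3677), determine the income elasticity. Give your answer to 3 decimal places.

0.981

At P = 69.5, I = 3677: Q = 185.530.
Holding P constant, ∂Q/∂I = 6/(2√I) = 0.0494737.
η_I = (∂Q/∂I)·(I/Q) = 0.0494737 × (3677/185.530) = 0.981.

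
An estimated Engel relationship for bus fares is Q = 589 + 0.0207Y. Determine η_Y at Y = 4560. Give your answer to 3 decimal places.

At Y = 4560: Q = 683.392.
dQ/dY = 0.0207.
η = (dQ/dY)·(Y/Q) = 0.0207 × (4560/683.392) = 0.138.

0.138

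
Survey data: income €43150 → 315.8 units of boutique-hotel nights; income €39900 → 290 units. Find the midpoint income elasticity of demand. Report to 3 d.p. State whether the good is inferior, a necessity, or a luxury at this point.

1.088 (luxury)

ΔQ = 290 − 315.8 = -25.8; midpoint Q̄ = (315.8 + 290)/2 = 302.9.
ΔI = 39900 − 43150 = -3250; midpoint Ī = (43150 + 39900)/2 = 41525.
η = (ΔQ/Q̄) ÷ (ΔI/Ī) = (-25.8/302.9) ÷ (-3250/41525) = 1.088.
η > 1 ⇒ luxury.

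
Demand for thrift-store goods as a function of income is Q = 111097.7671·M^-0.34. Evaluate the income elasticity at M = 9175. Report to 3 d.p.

-0.340

For Q = A·M^β the income elasticity is constant and equal to β.
Here β = -0.34, so η = -0.340.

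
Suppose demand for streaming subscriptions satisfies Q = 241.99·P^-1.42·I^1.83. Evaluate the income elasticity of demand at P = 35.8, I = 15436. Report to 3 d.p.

1.830

For a multiplicative demand Q = A·P^α·I^β, the income elasticity is β everywhere.
Here β = 1.83, so η = 1.830.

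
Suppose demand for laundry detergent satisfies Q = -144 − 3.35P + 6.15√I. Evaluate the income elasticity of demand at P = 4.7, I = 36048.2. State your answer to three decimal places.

At P = 4.7, I = 36048.2: Q = 1007.916.
Holding P constant, ∂Q/∂I = 6.15/(2√I) = 0.0161958.
η_I = (∂Q/∂I)·(I/Q) = 0.0161958 × (36048.2/1007.916) = 0.579.

0.579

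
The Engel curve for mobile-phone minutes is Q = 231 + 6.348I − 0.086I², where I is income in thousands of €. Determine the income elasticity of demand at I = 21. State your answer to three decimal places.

0.176

At I = 21: Q = 326.3820.
dQ/dI = 6.348 − 0.172I = 2.73600.
η = (dQ/dI)·(I/Q) = 2.73600 × (21/326.3820) = 0.176.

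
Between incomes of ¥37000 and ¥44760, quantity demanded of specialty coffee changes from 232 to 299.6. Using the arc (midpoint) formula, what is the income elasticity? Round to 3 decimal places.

ΔQ = 299.6 − 232 = 67.6; midpoint Q̄ = (232 + 299.6)/2 = 265.8.
ΔI = 44760 − 37000 = 7760; midpoint Ī = (37000 + 44760)/2 = 40880.
η = (ΔQ/Q̄) ÷ (ΔI/Ī) = (67.6/265.8) ÷ (7760/40880) = 1.340.

1.340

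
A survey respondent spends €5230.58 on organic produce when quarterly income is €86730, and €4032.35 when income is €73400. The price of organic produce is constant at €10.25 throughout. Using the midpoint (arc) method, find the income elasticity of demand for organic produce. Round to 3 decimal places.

1.554

With a constant price, Q₁ = 5230.58/10.25 = 510.300 and Q₂ = 4032.35/10.25 = 393.400 (equivalently, work directly with expenditure since P cancels).
Midpoint %ΔQ = (4032.35 − 5230.58)/4631.47 = -0.25872; midpoint %ΔI = (73400 − 86730)/80065 = -0.16649.
η = -0.25872 / -0.16649 = 1.554.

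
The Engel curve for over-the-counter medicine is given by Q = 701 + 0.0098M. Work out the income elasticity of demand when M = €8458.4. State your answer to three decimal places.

0.106

At M = 8458.4: Q = 783.892.
dQ/dM = 0.0098.
η = (dQ/dM)·(M/Q) = 0.0098 × (8458.4/783.892) = 0.106.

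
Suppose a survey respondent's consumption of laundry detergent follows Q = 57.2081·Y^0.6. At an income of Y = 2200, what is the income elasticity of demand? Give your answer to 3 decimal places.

0.600

For Q = A·Y^β the income elasticity is constant and equal to β.
Here β = 0.6, so η = 0.600.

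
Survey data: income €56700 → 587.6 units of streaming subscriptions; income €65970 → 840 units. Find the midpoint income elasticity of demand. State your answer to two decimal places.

2.34

ΔQ = 840 − 587.6 = 252.4; midpoint Q̄ = (587.6 + 840)/2 = 713.8.
ΔI = 65970 − 56700 = 9270; midpoint Ī = (56700 + 65970)/2 = 61335.
η = (ΔQ/Q̄) ÷ (ΔI/Ī) = (252.4/713.8) ÷ (9270/61335) = 2.34.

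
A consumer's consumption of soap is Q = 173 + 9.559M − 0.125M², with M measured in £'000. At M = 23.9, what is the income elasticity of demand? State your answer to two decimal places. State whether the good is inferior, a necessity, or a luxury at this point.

0.26 (necessity)

At M = 23.9: Q = 330.0589.
dQ/dM = 9.559 − 0.25M = 3.58400.
η = (dQ/dM)·(M/Q) = 3.58400 × (23.9/330.0589) = 0.26.
0 < η < 1 ⇒ necessity.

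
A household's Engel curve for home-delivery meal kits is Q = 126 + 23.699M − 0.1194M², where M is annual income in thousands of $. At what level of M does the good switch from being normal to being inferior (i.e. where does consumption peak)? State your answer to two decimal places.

99.24

dQ/dM = 23.699 − 0.2388M.
The good is inferior where dQ/dM < 0. Setting dQ/dM = 0 gives M = 23.699 / 0.2388 = 99.24.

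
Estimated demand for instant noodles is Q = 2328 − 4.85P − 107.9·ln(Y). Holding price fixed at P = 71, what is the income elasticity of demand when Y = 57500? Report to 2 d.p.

-0.13

At P = 71, Y = 57500: Q = 801.116.
Holding P constant, ∂Q/∂Y = -107.9/Y = -0.00187652.
η_Y = (∂Q/∂Y)·(Y/Q) = -0.00187652 × (57500/801.116) = -0.13.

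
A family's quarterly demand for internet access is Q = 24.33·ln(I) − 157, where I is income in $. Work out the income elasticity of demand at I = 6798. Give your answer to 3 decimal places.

At I = 6798: Q = 57.697.
dQ/dI = 24.33/I = 0.00357899 at this income.
η = (dQ/dI)·(I/Q) = 0.00357899 × (6798/57.697) = 0.422.

0.422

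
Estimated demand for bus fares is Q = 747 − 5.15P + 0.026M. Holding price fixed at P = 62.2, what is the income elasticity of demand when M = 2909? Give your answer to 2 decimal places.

0.15

At P = 62.2, M = 2909: Q = 502.304.
Holding P constant, ∂Q/∂M = 0.026.
η_M = (∂Q/∂M)·(M/Q) = 0.026 × (2909/502.304) = 0.15.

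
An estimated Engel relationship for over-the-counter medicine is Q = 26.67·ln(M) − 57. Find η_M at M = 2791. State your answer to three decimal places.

At M = 2791: Q = 154.604.
dQ/dM = 26.67/M = 0.00955571 at this income.
η = (dQ/dM)·(M/Q) = 0.00955571 × (2791/154.604) = 0.173.

0.173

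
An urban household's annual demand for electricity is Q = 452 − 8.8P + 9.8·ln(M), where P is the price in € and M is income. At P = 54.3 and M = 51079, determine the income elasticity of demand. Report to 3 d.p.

At P = 54.3, M = 51079: Q = 80.403.
Holding P constant, ∂Q/∂M = 9.8/M = 0.00019186.
η_M = (∂Q/∂M)·(M/Q) = 0.00019186 × (51079/80.403) = 0.122.

0.122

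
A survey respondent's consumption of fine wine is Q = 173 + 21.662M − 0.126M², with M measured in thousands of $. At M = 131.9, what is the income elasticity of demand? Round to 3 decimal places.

At M = 131.9: Q = 838.1189.
dQ/dM = 21.662 − 0.252M = -11.57680.
η = (dQ/dM)·(M/Q) = -11.57680 × (131.9/838.1189) = -1.822.

-1.822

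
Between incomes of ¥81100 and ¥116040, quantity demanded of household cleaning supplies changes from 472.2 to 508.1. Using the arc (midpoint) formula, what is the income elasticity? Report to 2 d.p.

ΔQ = 508.1 − 472.2 = 35.9; midpoint Q̄ = (472.2 + 508.1)/2 = 490.15.
ΔI = 116040 − 81100 = 34940; midpoint Ī = (81100 + 116040)/2 = 98570.
η = (ΔQ/Q̄) ÷ (ΔI/Ī) = (35.9/490.15) ÷ (34940/98570) = 0.21.

0.21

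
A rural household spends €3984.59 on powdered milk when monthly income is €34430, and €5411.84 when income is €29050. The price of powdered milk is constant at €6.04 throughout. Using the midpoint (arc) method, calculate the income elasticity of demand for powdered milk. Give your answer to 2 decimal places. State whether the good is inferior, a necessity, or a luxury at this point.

With a constant price, Q₁ = 3984.59/6.04 = 659.700 and Q₂ = 5411.84/6.04 = 896.000 (equivalently, work directly with expenditure since P cancels).
Midpoint %ΔQ = (5411.84 − 3984.59)/4698.22 = 0.30379; midpoint %ΔI = (29050 − 34430)/31740 = -0.16950.
η = 0.30379 / -0.16950 = -1.79.
η < 0 ⇒ inferior good.

-1.79 (inferior good)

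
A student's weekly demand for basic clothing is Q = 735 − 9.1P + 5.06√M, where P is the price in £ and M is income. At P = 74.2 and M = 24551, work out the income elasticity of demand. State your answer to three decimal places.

0.465

At P = 74.2, M = 24551: Q = 852.619.
Holding P constant, ∂Q/∂M = 5.06/(2√M) = 0.0161468.
η_M = (∂Q/∂M)·(M/Q) = 0.0161468 × (24551/852.619) = 0.465.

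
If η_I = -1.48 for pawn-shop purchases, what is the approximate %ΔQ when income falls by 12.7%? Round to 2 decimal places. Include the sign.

18.80%

%ΔQ ≈ η × %ΔI = -1.48 × (-12.7%) = 18.80%.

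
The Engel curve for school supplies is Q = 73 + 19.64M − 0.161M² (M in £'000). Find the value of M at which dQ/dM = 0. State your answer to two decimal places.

dQ/dM = 19.64 − 0.322M.
The good is inferior where dQ/dM < 0. Setting dQ/dM = 0 gives M = 19.64 / 0.322 = 60.99.

60.99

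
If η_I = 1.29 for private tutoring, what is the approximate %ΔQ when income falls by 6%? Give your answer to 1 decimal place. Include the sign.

-7.7%

%ΔQ ≈ η × %ΔI = 1.29 × (-6%) = -7.7%.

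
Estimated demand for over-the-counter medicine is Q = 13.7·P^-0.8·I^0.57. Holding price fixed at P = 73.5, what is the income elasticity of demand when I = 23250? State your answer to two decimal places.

0.57

For a multiplicative demand Q = A·P^α·I^β, the income elasticity is β everywhere.
Here β = 0.57, so η = 0.57.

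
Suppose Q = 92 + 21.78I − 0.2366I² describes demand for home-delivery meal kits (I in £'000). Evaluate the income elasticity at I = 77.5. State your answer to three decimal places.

-3.216

At I = 77.5: Q = 358.8712.
dQ/dI = 21.78 − 0.4732I = -14.89300.
η = (dQ/dI)·(I/Q) = -14.89300 × (77.5/358.8712) = -3.216.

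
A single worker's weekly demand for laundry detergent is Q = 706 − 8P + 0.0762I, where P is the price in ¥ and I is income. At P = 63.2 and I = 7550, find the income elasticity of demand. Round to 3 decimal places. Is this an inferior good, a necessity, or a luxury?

0.742 (necessity)

At P = 63.2, I = 7550: Q = 775.710.
Holding P constant, ∂Q/∂I = 0.0762.
η_I = (∂Q/∂I)·(I/Q) = 0.0762 × (7550/775.710) = 0.742.
Since 0 < η < 1, this is a necessity.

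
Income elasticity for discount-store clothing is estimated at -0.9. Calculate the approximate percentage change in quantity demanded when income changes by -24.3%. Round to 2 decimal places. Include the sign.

21.87%

%ΔQ ≈ η × %ΔI = -0.9 × (-24.3%) = 21.87%.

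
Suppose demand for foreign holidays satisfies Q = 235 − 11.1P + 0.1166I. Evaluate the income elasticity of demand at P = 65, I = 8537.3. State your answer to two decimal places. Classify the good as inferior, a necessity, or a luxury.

1.96 (luxury)

At P = 65, I = 8537.3: Q = 508.949.
Holding P constant, ∂Q/∂I = 0.1166.
η_I = (∂Q/∂I)·(I/Q) = 0.1166 × (8537.3/508.949) = 1.96.
Since η > 1, this is a luxury.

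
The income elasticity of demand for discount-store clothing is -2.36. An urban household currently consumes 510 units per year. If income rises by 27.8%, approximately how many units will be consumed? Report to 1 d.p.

%ΔQ ≈ η × %ΔI = -2.36 × 27.8% = -65.608%.
New Q ≈ 510 × (1 − 0.65608) = 175.4.

175.4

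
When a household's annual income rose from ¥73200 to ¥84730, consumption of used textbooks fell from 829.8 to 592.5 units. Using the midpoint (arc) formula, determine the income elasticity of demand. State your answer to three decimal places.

-2.285

ΔQ = 592.5 − 829.8 = -237.3; midpoint Q̄ = (829.8 + 592.5)/2 = 711.15.
ΔI = 84730 − 73200 = 11530; midpoint Ī = (73200 + 84730)/2 = 78965.
η = (ΔQ/Q̄) ÷ (ΔI/Ī) = (-237.3/711.15) ÷ (11530/78965) = -2.285.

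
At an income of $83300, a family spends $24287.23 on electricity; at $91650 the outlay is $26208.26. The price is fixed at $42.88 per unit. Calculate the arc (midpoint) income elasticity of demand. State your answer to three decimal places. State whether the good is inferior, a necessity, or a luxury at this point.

With a constant price, Q₁ = 24287.23/42.88 = 566.400 and Q₂ = 26208.26/42.88 = 611.200 (equivalently, work directly with expenditure since P cancels).
Midpoint %ΔQ = (26208.26 − 24287.23)/25247.75 = 0.07609; midpoint %ΔI = (91650 − 83300)/87475 = 0.09546.
η = 0.07609 / 0.09546 = 0.797.
0 < η < 1 ⇒ necessity.

0.797 (necessity)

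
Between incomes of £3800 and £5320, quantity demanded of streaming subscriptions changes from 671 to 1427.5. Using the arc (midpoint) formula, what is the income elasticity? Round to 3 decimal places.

ΔQ = 1427.5 − 671 = 756.5; midpoint Q̄ = (671 + 1427.5)/2 = 1049.25.
ΔI = 5320 − 3800 = 1520; midpoint Ī = (3800 + 5320)/2 = 4560.
η = (ΔQ/Q̄) ÷ (ΔI/Ī) = (756.5/1049.25) ÷ (1520/4560) = 2.163.

2.163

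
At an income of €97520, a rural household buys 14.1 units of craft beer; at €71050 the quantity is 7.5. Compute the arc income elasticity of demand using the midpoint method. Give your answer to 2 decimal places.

1.95

ΔQ = 7.5 − 14.1 = -6.6; midpoint Q̄ = (14.1 + 7.5)/2 = 10.8.
ΔI = 71050 − 97520 = -26470; midpoint Ī = (97520 + 71050)/2 = 84285.
η = (ΔQ/Q̄) ÷ (ΔI/Ī) = (-6.6/10.8) ÷ (-26470/84285) = 1.95.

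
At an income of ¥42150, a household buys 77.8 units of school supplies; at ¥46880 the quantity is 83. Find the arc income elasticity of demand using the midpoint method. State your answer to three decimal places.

ΔQ = 83 − 77.8 = 5.2; midpoint Q̄ = (77.8 + 83)/2 = 80.4.
ΔI = 46880 − 42150 = 4730; midpoint Ī = (42150 + 46880)/2 = 44515.
η = (ΔQ/Q̄) ÷ (ΔI/Ī) = (5.2/80.4) ÷ (4730/44515) = 0.609.

0.609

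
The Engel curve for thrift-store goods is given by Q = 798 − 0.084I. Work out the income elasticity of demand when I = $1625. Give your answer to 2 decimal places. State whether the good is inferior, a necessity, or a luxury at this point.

-0.21 (inferior good)

At I = 1625: Q = 661.500.
dQ/dI = −0.084.
η = (dQ/dI)·(I/Q) = -0.084 × (1625/661.500) = -0.21.
Since η < 0, the good is an inferior good.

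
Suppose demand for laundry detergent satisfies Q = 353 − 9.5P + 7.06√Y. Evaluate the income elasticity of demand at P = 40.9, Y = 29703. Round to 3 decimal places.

At P = 40.9, Y = 29703: Q = 1181.210.
Holding P constant, ∂Q/∂Y = 7.06/(2√Y) = 0.0204821.
η_Y = (∂Q/∂Y)·(Y/Q) = 0.0204821 × (29703/1181.210) = 0.515.

0.515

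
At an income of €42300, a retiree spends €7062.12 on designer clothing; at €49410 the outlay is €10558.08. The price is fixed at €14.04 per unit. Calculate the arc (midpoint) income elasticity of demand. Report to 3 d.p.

With a constant price, Q₁ = 7062.12/14.04 = 503.000 and Q₂ = 10558.08/14.04 = 752.000 (equivalently, work directly with expenditure since P cancels).
Midpoint %ΔQ = (10558.08 − 7062.12)/8810.10 = 0.39681; midpoint %ΔI = (49410 − 42300)/45855 = 0.15505.
η = 0.39681 / 0.15505 = 2.559.

2.559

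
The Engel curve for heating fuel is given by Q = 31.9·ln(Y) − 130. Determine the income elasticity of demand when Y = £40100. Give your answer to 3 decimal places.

0.153

At Y = 40100: Q = 208.112.
dQ/dY = 31.9/Y = 0.000795511 at this income.
η = (dQ/dY)·(Y/Q) = 0.000795511 × (40100/208.112) = 0.153.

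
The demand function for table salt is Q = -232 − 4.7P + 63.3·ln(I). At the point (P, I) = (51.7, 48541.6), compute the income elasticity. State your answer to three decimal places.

At P = 51.7, I = 48541.6: Q = 208.028.
Holding P constant, ∂Q/∂I = 63.3/I = 0.00130404.
η_I = (∂Q/∂I)·(I/Q) = 0.00130404 × (48541.6/208.028) = 0.304.

0.304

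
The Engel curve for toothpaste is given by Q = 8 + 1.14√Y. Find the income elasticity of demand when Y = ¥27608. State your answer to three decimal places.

0.480

At Y = 27608: Q = 197.418.
dQ/dY = 1.14/(2√Y) = 0.0034305 at this income.
η = (dQ/dY)·(Y/Q) = 0.0034305 × (27608/197.418) = 0.480.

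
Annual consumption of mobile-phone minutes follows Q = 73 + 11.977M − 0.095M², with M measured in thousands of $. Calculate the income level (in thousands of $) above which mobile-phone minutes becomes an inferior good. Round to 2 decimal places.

dQ/dM = 11.977 − 0.19M.
The good is inferior where dQ/dM < 0. Setting dQ/dM = 0 gives M = 11.977 / 0.19 = 63.04.

63.04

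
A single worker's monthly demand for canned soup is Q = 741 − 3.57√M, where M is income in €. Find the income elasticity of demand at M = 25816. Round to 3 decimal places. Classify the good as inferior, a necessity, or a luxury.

At M = 25816: Q = 167.395.
dQ/dM = -3.57/(2√M) = -0.0111095 at this income.
η = (dQ/dM)·(M/Q) = -0.0111095 × (25816/167.395) = -1.713.
Since η < 0, the good is an inferior good.

-1.713 (inferior good)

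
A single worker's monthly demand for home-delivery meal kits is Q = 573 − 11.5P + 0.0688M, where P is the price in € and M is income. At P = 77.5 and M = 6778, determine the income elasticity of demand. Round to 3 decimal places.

3.149

At P = 77.5, M = 6778: Q = 148.076.
Holding P constant, ∂Q/∂M = 0.0688.
η_M = (∂Q/∂M)·(M/Q) = 0.0688 × (6778/148.076) = 3.149.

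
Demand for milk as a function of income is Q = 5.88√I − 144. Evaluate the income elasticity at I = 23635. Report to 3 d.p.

0.595

At I = 23635: Q = 759.972.
dQ/dI = 5.88/(2√I) = 0.0191236 at this income.
η = (dQ/dI)·(I/Q) = 0.0191236 × (23635/759.972) = 0.595.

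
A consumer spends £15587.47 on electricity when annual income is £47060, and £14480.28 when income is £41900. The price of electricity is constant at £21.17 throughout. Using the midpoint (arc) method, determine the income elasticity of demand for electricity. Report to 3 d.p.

0.635

With a constant price, Q₁ = 15587.47/21.17 = 736.300 and Q₂ = 14480.28/21.17 = 684.000 (equivalently, work directly with expenditure since P cancels).
Midpoint %ΔQ = (14480.28 − 15587.47)/15033.88 = -0.07365; midpoint %ΔI = (41900 − 47060)/44480 = -0.11601.
η = -0.07365 / -0.11601 = 0.635.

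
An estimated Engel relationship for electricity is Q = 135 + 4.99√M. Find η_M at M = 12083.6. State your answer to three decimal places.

0.401

At M = 12083.6: Q = 683.528.
dQ/dM = 4.99/(2√M) = 0.0226972 at this income.
η = (dQ/dM)·(M/Q) = 0.0226972 × (12083.6/683.528) = 0.401.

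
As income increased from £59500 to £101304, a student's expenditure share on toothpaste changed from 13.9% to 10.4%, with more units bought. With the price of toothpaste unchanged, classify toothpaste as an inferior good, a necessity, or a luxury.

necessity

Quantity rises but the budget share falls as income rises, so 0 < η < 1.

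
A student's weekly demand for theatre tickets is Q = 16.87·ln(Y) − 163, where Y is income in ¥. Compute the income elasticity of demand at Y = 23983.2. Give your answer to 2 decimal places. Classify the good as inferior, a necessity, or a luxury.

At Y = 23983.2: Q = 7.136.
dQ/dY = 16.87/Y = 0.000703409 at this income.
η = (dQ/dY)·(Y/Q) = 0.000703409 × (23983.2/7.136) = 2.36.
Since η > 1, the good is a luxury.

2.36 (luxury)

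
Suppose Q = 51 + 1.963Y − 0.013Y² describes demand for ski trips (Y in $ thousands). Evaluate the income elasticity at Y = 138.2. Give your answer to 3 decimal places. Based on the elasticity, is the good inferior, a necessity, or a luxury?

-3.045 (inferior good)

At Y = 138.2: Q = 73.9965.
dQ/dY = 1.963 − 0.026Y = -1.63020.
η = (dQ/dY)·(Y/Q) = -1.63020 × (138.2/73.9965) = -3.045.
η < 0 ⇒ inferior good.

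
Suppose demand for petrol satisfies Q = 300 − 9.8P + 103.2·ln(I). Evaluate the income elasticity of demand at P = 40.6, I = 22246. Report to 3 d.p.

0.110

At P = 40.6, I = 22246: Q = 935.143.
Holding P constant, ∂Q/∂I = 103.2/I = 0.00463904.
η_I = (∂Q/∂I)·(I/Q) = 0.00463904 × (22246/935.143) = 0.110.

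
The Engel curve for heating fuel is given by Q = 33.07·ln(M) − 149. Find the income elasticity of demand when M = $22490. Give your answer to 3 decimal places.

0.181

At M = 22490: Q = 182.389.
dQ/dM = 33.07/M = 0.00147043 at this income.
η = (dQ/dM)·(M/Q) = 0.00147043 × (22490/182.389) = 0.181.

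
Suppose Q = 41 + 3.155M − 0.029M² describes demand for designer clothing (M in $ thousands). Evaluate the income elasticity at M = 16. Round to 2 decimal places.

0.42

At M = 16: Q = 84.0560.
dQ/dM = 3.155 − 0.058M = 2.22700.
η = (dQ/dM)·(M/Q) = 2.22700 × (16/84.0560) = 0.42.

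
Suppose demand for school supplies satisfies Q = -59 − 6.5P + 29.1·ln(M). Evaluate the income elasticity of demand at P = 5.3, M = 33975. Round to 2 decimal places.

At P = 5.3, M = 33975: Q = 210.161.
Holding P constant, ∂Q/∂M = 29.1/M = 0.000856512.
η_M = (∂Q/∂M)·(M/Q) = 0.000856512 × (33975/210.161) = 0.14.

0.14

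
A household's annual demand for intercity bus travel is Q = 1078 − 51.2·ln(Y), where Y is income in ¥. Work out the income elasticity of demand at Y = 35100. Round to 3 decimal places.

-0.094

At Y = 35100: Q = 542.143.
dQ/dY = -51.2/Y = -0.00145869 at this income.
η = (dQ/dY)·(Y/Q) = -0.00145869 × (35100/542.143) = -0.094.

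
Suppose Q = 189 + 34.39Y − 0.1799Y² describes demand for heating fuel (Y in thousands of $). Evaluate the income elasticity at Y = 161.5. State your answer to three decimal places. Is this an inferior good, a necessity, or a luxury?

At Y = 161.5: Q = 1050.7882.
dQ/dY = 34.39 − 0.3598Y = -23.71770.
η = (dQ/dY)·(Y/Q) = -23.71770 × (161.5/1050.7882) = -3.645.
η < 0 ⇒ inferior good.

-3.645 (inferior good)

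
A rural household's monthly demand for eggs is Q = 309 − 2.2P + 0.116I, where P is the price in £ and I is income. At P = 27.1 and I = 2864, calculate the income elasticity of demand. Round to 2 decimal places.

0.57

At P = 27.1, I = 2864: Q = 581.604.
Holding P constant, ∂Q/∂I = 0.116.
η_I = (∂Q/∂I)·(I/Q) = 0.116 × (2864/581.604) = 0.57.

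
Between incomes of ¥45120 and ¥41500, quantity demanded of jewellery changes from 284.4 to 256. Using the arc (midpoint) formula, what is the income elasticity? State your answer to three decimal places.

ΔQ = 256 − 284.4 = -28.4; midpoint Q̄ = (284.4 + 256)/2 = 270.2.
ΔI = 41500 − 45120 = -3620; midpoint Ī = (45120 + 41500)/2 = 43310.
η = (ΔQ/Q̄) ÷ (ΔI/Ī) = (-28.4/270.2) ÷ (-3620/43310) = 1.258.

1.258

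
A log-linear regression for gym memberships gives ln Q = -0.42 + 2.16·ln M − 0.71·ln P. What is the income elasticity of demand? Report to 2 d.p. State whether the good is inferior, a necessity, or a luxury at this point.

In a log-linear demand, the coefficient on ln M is the income elasticity.
So η = 2.16.
η > 1 ⇒ luxury.

2.16 (luxury)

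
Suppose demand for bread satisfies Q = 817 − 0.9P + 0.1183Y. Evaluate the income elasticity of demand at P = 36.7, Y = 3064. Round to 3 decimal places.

0.316

At P = 36.7, Y = 3064: Q = 1146.441.
Holding P constant, ∂Q/∂Y = 0.1183.
η_Y = (∂Q/∂Y)·(Y/Q) = 0.1183 × (3064/1146.441) = 0.316.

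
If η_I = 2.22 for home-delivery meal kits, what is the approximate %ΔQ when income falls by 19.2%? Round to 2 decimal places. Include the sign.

%ΔQ ≈ η × %ΔI = 2.22 × (-19.2%) = -42.62%.

-42.62%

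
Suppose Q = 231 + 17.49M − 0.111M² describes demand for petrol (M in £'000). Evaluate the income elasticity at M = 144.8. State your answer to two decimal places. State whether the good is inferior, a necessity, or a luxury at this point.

At M = 144.8: Q = 436.2106.
dQ/dM = 17.49 − 0.222M = -14.65560.
η = (dQ/dM)·(M/Q) = -14.65560 × (144.8/436.2106) = -4.86.
η < 0 ⇒ inferior good.

-4.86 (inferior good)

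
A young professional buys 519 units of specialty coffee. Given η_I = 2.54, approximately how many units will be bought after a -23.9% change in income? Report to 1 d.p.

203.9

%ΔQ ≈ η × %ΔI = 2.54 × (-23.9%) = -60.706%.
New Q ≈ 519 × (1 − 0.60706) = 203.9.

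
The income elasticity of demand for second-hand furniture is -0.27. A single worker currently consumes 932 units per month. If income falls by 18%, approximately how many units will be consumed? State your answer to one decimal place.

977.3

%ΔQ ≈ η × %ΔI = -0.27 × (-18%) = 4.86%.
New Q ≈ 932 × (1 + 0.0486) = 977.3.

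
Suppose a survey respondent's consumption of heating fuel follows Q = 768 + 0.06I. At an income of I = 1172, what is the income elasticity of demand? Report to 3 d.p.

0.084

At I = 1172: Q = 838.320.
dQ/dI = 0.06.
η = (dQ/dI)·(I/Q) = 0.06 × (1172/838.320) = 0.084.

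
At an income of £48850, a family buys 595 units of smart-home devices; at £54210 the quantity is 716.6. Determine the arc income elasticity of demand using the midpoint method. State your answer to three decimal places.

1.783

ΔQ = 716.6 − 595 = 121.6; midpoint Q̄ = (595 + 716.6)/2 = 655.8.
ΔI = 54210 − 48850 = 5360; midpoint Ī = (48850 + 54210)/2 = 51530.
η = (ΔQ/Q̄) ÷ (ΔI/Ī) = (121.6/655.8) ÷ (5360/51530) = 1.783.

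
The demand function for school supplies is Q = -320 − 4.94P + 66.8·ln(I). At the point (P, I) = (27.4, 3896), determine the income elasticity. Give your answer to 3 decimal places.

0.689

At P = 27.4, I = 3896: Q = 96.927.
Holding P constant, ∂Q/∂I = 66.8/I = 0.0171458.
η_I = (∂Q/∂I)·(I/Q) = 0.0171458 × (3896/96.927) = 0.689.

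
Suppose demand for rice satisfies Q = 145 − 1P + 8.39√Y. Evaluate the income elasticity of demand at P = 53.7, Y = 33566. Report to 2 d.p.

At P = 53.7, Y = 33566: Q = 1628.434.
Holding P constant, ∂Q/∂Y = 8.39/(2√Y) = 0.0228972.
η_Y = (∂Q/∂Y)·(Y/Q) = 0.0228972 × (33566/1628.434) = 0.47.

0.47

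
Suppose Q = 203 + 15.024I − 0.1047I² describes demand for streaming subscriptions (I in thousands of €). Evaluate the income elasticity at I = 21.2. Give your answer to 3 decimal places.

0.473

At I = 21.2: Q = 474.4524.
dQ/dI = 15.024 − 0.2094I = 10.58472.
η = (dQ/dI)·(I/Q) = 10.58472 × (21.2/474.4524) = 0.473.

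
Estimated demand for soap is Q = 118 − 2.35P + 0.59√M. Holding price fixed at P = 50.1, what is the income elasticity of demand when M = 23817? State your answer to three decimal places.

0.499

At P = 50.1, M = 23817: Q = 91.318.
Holding P constant, ∂Q/∂M = 0.59/(2√M) = 0.00191152.
η_M = (∂Q/∂M)·(M/Q) = 0.00191152 × (23817/91.318) = 0.499.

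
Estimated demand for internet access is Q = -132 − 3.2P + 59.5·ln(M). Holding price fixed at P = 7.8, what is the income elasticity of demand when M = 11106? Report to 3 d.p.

At P = 7.8, M = 11106: Q = 397.297.
Holding P constant, ∂Q/∂M = 59.5/M = 0.00535746.
η_M = (∂Q/∂M)·(M/Q) = 0.00535746 × (11106/397.297) = 0.150.

0.150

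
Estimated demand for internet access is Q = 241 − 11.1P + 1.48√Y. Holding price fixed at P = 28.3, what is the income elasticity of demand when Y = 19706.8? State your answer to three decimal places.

0.772

At P = 28.3, Y = 19706.8: Q = 134.634.
Holding P constant, ∂Q/∂Y = 1.48/(2√Y) = 0.00527137.
η_Y = (∂Q/∂Y)·(Y/Q) = 0.00527137 × (19706.8/134.634) = 0.772.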